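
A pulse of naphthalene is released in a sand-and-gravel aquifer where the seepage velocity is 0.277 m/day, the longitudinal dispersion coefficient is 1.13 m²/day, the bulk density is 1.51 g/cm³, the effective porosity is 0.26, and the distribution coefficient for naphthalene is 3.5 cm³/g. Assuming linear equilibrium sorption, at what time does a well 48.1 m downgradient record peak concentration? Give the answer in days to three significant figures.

3400 days

Retardation factor R = 1 + ρ_b·K_d/n = 1 + 1.51 × 3.5/0.26 = 21.33.
Sorption retards both mechanisms: v_R = v/R = 0.01299 m/day, D_R = D/R = 0.05298 m²/day.
Peak time from v_R²t² + 2D_R t − x² = 0: t = (√(D_R² + v_R²x²) − D_R)/v_R².
√(D_R² + v_R²x²) = √(0.05298² + 0.01299² × 48.1²) = 0.6271; v_R² = 0.0001687.
t = (0.6271 − 0.05298)/0.0001687 = 3400 days.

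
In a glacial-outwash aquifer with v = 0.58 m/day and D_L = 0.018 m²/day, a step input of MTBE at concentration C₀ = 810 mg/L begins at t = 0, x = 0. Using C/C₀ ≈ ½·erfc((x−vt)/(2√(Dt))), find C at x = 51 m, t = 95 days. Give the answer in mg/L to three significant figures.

799 mg/L

For a continuous step input, C/C₀ ≈ ½·erfc((x−vt)/(2√(Dt))).
vt = 0.58 × 95 = 55.1 m and 2√(Dt) = 2√(0.018 × 95) = 2.615 m.
Argument (x−vt)/(2√(Dt)) = (51 − 55.1)/2.615 = -1.568; ½·erfc(-1.568) = 0.9867.
C = 810 × 0.9867 = 799 mg/L.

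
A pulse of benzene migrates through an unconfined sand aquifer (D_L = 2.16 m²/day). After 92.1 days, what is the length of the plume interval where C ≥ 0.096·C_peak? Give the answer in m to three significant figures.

86.4 m

The plume is Gaussian with σ = √(2Dt) = √(2 × 2.16 × 92.1) = 19.95 m.
C/C_peak = exp(−Δx²/(2σ²)) = 0.096 ⇒ Δx = σ·√(−2 ln 0.096) = 19.95 × 2.165 = 43.19 m.
Width = 2Δx = 86.4 m.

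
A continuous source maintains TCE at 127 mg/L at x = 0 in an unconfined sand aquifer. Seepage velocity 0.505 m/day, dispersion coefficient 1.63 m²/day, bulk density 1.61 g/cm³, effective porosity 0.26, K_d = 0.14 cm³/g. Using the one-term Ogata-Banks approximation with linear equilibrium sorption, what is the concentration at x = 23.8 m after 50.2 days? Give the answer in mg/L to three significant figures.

17.5 mg/L

Retardation factor R = 1 + ρ_b·K_d/n = 1 + 1.61 × 0.14/0.26 = 1.867.
Sorption retards both mechanisms: v_R = v/R = 0.2705 m/day, D_R = D/R = 0.8731 m²/day.
v_R·t = 0.2705 × 50.2 = 13.5791 m; 2√(D_R t) = 13.24 m; argument = (23.8 − 13.5791)/13.24 = 0.7720.
C = C₀ × ½·erfc(0.7720) = 127 × 0.1375 = 17.5 mg/L.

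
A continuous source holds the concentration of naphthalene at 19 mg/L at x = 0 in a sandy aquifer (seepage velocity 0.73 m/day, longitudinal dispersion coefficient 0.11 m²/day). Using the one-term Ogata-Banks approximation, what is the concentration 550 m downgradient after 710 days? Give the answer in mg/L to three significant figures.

For a continuous step input, C/C₀ ≈ ½·erfc((x−vt)/(2√(Dt))).
vt = 0.73 × 710 = 518.3 m and 2√(Dt) = 2√(0.11 × 710) = 17.67 m.
Argument (x−vt)/(2√(Dt)) = (550 − 518.3)/17.67 = 1.794; ½·erfc(1.794) = 0.005589.
C = 19 × 0.005589 = 0.106 mg/L.

0.106 mg/L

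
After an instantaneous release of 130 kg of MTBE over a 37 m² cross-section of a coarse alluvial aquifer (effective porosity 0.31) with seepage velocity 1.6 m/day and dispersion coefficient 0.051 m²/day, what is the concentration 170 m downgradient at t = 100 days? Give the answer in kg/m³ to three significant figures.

0.0105 kg/m³

For an instantaneous plane source, C(x,t) = M/(n_e·A·√(4πDt)) · exp(−(x−vt)²/(4Dt)), with n_e·A the pore (flow) area.
Plume center vt = 1.6 × 100 = 160 m, so the well at 170 m is 10 m downgradient of the peak.
√(4πDt) = 8.006 m, giving peak height M/(n_e·A·√(4πDt)) = 130/(0.31 × 37 × 8.006) = 1.416 kg/m³.
(x−vt)²/(4Dt) = (10)²/(4 × 0.051 × 100) = 4.902; exp(−4.902) = 0.007432.
C = 1.416 × 0.007432 = 0.0105 kg/m³.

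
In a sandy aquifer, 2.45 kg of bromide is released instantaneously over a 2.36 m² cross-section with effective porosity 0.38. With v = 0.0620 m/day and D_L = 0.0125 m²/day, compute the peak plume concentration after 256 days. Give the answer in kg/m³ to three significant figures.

The peak of an instantaneous 1D plume sits at x = vt; there the Gaussian factor is 1 and C_max = M/(n_e·A·√(4πDt)), where n_e·A is the pore area the mass is dissolved in.
√(4πDt) = √(4π × 0.0125 × 256) = 6.341 m, so C_max = 2.45/(0.38 × 2.36 × 6.341) = 0.431 kg/m³.

0.431 kg/m³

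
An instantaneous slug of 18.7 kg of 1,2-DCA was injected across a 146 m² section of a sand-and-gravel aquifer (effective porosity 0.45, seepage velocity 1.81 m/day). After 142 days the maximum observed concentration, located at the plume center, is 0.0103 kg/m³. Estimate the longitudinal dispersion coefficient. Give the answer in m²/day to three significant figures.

At the plume center C_max = M/(n_e·A·√(4πDt)), so D = M²/(4πt·(n_e·A·C_max)²).
n_e·A·C_max = 0.45 × 146 × 0.0103 = 0.6767 kg/m.
D = 18.7²/(4π × 142 × 0.6767²) = 0.428 m²/day.

0.428 m²/day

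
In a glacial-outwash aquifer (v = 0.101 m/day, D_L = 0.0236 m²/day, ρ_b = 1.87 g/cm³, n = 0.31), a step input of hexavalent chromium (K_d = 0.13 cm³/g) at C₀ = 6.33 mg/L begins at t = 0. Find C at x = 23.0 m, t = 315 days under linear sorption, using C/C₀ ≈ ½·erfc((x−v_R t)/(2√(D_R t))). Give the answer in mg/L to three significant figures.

0.232 mg/L

Retardation factor R = 1 + ρ_b·K_d/n = 1 + 1.87 × 0.13/0.31 = 1.784.
Sorption retards both mechanisms: v_R = v/R = 0.05661 m/day, D_R = D/R = 0.01323 m²/day.
v_R·t = 0.05661 × 315 = 17.83215 m; 2√(D_R t) = 4.083 m; argument = (23.0 − 17.83215)/4.083 = 1.266.
C = C₀ × ½·erfc(1.266) = 6.33 × 0.03670 = 0.232 mg/L.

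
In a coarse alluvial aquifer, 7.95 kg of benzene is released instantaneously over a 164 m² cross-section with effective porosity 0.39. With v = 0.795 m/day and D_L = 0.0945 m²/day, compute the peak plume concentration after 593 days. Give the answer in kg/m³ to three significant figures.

0.00468 kg/m³

The peak of an instantaneous 1D plume sits at x = vt; there the Gaussian factor is 1 and C_max = M/(n_e·A·√(4πDt)), where n_e·A is the pore area the mass is dissolved in.
√(4πDt) = √(4π × 0.0945 × 593) = 26.54 m, so C_max = 7.95/(0.39 × 164 × 26.54) = 0.00468 kg/m³.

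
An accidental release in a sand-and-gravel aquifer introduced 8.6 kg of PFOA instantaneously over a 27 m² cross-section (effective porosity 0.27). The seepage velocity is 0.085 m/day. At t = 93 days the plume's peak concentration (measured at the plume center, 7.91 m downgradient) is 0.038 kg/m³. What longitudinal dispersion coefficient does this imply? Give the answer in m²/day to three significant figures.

0.825 m²/day

At the plume center C_max = M/(n_e·A·√(4πDt)), so D = M²/(4πt·(n_e·A·C_max)²).
n_e·A·C_max = 0.27 × 27 × 0.038 = 0.2770 kg/m.
D = 8.6²/(4π × 93 × 0.2770²) = 0.825 m²/day.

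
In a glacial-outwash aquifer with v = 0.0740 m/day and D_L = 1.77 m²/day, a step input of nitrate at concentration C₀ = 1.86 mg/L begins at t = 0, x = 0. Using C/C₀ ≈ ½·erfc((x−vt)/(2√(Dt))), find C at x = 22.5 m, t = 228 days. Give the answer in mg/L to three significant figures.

For a continuous step input, C/C₀ ≈ ½·erfc((x−vt)/(2√(Dt))).
vt = 0.0740 × 228 = 16.872 m and 2√(Dt) = 2√(1.77 × 228) = 40.18 m.
Argument (x−vt)/(2√(Dt)) = (22.5 − 16.872)/40.18 = 0.1401; ½·erfc(0.1401) = 0.4215.
C = 1.86 × 0.4215 = 0.784 mg/L.

0.784 mg/L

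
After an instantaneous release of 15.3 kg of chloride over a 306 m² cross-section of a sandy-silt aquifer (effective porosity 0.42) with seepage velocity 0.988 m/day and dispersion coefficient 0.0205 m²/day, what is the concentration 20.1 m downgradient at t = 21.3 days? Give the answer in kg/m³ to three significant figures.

For an instantaneous plane source, C(x,t) = M/(n_e·A·√(4πDt)) · exp(−(x−vt)²/(4Dt)), with n_e·A the pore (flow) area.
Plume center vt = 0.988 × 21.3 = 21.0444 m, so the well at 20.1 m is 0.9444 m upgradient of the peak.
√(4πDt) = 2.342 m, giving peak height M/(n_e·A·√(4πDt)) = 15.3/(0.42 × 306 × 2.342) = 0.05083 kg/m³.
(x−vt)²/(4Dt) = (-0.9444)²/(4 × 0.0205 × 21.3) = 0.5106; exp(−0.5106) = 0.6001.
C = 0.05083 × 0.6001 = 0.0305 kg/m³.

0.0305 kg/m³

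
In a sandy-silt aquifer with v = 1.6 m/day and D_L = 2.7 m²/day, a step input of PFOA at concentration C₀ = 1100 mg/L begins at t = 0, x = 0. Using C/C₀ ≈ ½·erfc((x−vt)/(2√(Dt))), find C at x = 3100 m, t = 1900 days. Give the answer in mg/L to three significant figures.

304 mg/L

For a continuous step input, C/C₀ ≈ ½·erfc((x−vt)/(2√(Dt))).
vt = 1.6 × 1900 = 3040 m and 2√(Dt) = 2√(2.7 × 1900) = 143.2 m.
Argument (x−vt)/(2√(Dt)) = (3100 − 3040)/143.2 = 0.4190; ½·erfc(0.4190) = 0.2767.
C = 1100 × 0.2767 = 304 mg/L.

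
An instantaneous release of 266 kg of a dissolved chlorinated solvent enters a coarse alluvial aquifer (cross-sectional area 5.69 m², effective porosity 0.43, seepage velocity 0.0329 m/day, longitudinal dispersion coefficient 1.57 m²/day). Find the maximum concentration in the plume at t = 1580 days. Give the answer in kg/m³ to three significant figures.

The peak of an instantaneous 1D plume sits at x = vt; there the Gaussian factor is 1 and C_max = M/(n_e·A·√(4πDt)), where n_e·A is the pore area the mass is dissolved in.
√(4πDt) = √(4π × 1.57 × 1580) = 176.6 m, so C_max = 266/(0.43 × 5.69 × 176.6) = 0.616 kg/m³.

0.616 kg/m³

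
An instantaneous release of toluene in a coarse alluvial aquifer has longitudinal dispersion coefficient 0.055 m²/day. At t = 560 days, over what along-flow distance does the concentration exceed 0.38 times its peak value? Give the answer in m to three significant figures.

21.8 m

The plume is Gaussian with σ = √(2Dt) = √(2 × 0.055 × 560) = 7.849 m.
C/C_peak = exp(−Δx²/(2σ²)) = 0.38 ⇒ Δx = σ·√(−2 ln 0.38) = 7.849 × 1.391 = 10.92 m.
Width = 2Δx = 21.8 m.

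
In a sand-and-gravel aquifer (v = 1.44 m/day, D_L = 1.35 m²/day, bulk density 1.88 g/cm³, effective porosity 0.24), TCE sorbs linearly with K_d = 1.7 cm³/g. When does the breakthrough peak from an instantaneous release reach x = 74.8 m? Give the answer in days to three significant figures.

Retardation factor R = 1 + ρ_b·K_d/n = 1 + 1.88 × 1.7/0.24 = 14.32.
Sorption retards both mechanisms: v_R = v/R = 0.1006 m/day, D_R = D/R = 0.09427 m²/day.
Peak time from v_R²t² + 2D_R t − x² = 0: t = (√(D_R² + v_R²x²) − D_R)/v_R².
√(D_R² + v_R²x²) = √(0.09427² + 0.1006² × 74.8²) = 7.525; v_R² = 0.01012.
t = (7.525 − 0.09427)/0.01012 = 734 days.

734 days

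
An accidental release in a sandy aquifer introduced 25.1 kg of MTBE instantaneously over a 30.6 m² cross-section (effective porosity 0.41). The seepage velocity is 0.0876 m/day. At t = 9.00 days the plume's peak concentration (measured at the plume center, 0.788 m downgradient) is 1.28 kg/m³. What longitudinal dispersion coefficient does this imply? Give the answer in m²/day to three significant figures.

0.0216 m²/day

At the plume center C_max = M/(n_e·A·√(4πDt)), so D = M²/(4πt·(n_e·A·C_max)²).
n_e·A·C_max = 0.41 × 30.6 × 1.28 = 16.06 kg/m.
D = 25.1²/(4π × 9.00 × 16.06²) = 0.0216 m²/day.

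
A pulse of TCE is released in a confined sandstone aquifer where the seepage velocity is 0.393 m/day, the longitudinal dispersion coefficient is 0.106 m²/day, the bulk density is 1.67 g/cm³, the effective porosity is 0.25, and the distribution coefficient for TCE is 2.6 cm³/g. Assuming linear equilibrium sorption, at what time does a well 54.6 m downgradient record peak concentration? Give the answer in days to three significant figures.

2540 days

Retardation factor R = 1 + ρ_b·K_d/n = 1 + 1.67 × 2.6/0.25 = 18.37.
Sorption retards both mechanisms: v_R = v/R = 0.02139 m/day, D_R = D/R = 0.005770 m²/day.
Peak time from v_R²t² + 2D_R t − x² = 0: t = (√(D_R² + v_R²x²) − D_R)/v_R².
√(D_R² + v_R²x²) = √(0.005770² + 0.02139² × 54.6²) = 1.168; v_R² = 0.0004575.
t = (1.168 − 0.005770)/0.0004575 = 2540 days.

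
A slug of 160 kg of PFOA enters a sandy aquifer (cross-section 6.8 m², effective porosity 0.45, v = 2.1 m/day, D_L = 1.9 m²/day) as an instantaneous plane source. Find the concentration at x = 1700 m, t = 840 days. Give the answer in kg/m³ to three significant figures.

0.194 kg/m³

For an instantaneous plane source, C(x,t) = M/(n_e·A·√(4πDt)) · exp(−(x−vt)²/(4Dt)), with n_e·A the pore (flow) area.
Plume center vt = 2.1 × 840 = 1764 m, so the well at 1700 m is 64 m upgradient of the peak.
√(4πDt) = 141.6 m, giving peak height M/(n_e·A·√(4πDt)) = 160/(0.45 × 6.8 × 141.6) = 0.3693 kg/m³.
(x−vt)²/(4Dt) = (-64)²/(4 × 1.9 × 840) = 0.6416; exp(−0.6416) = 0.5264.
C = 0.3693 × 0.5264 = 0.194 kg/m³.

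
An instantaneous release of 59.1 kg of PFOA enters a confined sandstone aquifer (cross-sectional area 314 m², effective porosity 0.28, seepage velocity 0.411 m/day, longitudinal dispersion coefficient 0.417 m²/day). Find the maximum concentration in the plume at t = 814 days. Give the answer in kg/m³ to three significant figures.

0.0103 kg/m³

The peak of an instantaneous 1D plume sits at x = vt; there the Gaussian factor is 1 and C_max = M/(n_e·A·√(4πDt)), where n_e·A is the pore area the mass is dissolved in.
√(4πDt) = √(4π × 0.417 × 814) = 65.31 m, so C_max = 59.1/(0.28 × 314 × 65.31) = 0.0103 kg/m³.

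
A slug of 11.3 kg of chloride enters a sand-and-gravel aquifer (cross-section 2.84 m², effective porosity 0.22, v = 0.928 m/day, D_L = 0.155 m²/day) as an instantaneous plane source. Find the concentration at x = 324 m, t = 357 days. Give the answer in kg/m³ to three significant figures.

0.539 kg/m³

For an instantaneous plane source, C(x,t) = M/(n_e·A·√(4πDt)) · exp(−(x−vt)²/(4Dt)), with n_e·A the pore (flow) area.
Plume center vt = 0.928 × 357 = 331.296 m, so the well at 324 m is 7.296 m upgradient of the peak.
√(4πDt) = 26.37 m, giving peak height M/(n_e·A·√(4πDt)) = 11.3/(0.22 × 2.84 × 26.37) = 0.6858 kg/m³.
(x−vt)²/(4Dt) = (-7.296)²/(4 × 0.155 × 357) = 0.2405; exp(−0.2405) = 0.7862.
C = 0.6858 × 0.7862 = 0.539 kg/m³.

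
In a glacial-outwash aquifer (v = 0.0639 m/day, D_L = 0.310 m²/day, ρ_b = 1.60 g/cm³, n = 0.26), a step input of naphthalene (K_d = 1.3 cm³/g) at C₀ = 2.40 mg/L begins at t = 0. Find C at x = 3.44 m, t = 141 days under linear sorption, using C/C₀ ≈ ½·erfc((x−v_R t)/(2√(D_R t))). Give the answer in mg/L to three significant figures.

0.521 mg/L

Retardation factor R = 1 + ρ_b·K_d/n = 1 + 1.60 × 1.3/0.26 = 9.000.
Sorption retards both mechanisms: v_R = v/R = 0.007100 m/day, D_R = D/R = 0.03444 m²/day.
v_R·t = 0.007100 × 141 = 1.0011 m; 2√(D_R t) = 4.407 m; argument = (3.44 − 1.0011)/4.407 = 0.5534.
C = C₀ × ½·erfc(0.5534) = 2.40 × 0.2169 = 0.521 mg/L.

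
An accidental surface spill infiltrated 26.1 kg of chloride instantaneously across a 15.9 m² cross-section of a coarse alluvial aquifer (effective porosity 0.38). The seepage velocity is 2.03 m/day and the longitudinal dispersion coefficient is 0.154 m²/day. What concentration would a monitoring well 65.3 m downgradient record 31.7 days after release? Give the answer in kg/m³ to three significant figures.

For an instantaneous plane source, C(x,t) = M/(n_e·A·√(4πDt)) · exp(−(x−vt)²/(4Dt)), with n_e·A the pore (flow) area.
Plume center vt = 2.03 × 31.7 = 64.351 m, so the well at 65.3 m is 0.949 m downgradient of the peak.
√(4πDt) = 7.832 m, giving peak height M/(n_e·A·√(4πDt)) = 26.1/(0.38 × 15.9 × 7.832) = 0.5516 kg/m³.
(x−vt)²/(4Dt) = (0.949)²/(4 × 0.154 × 31.7) = 0.04612; exp(−0.04612) = 0.9549.
C = 0.5516 × 0.9549 = 0.527 kg/m³.

0.527 kg/m³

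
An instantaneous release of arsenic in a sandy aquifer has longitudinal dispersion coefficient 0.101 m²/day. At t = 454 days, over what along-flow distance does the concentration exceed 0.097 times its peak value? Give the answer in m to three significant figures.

The plume is Gaussian with σ = √(2Dt) = √(2 × 0.101 × 454) = 9.576 m.
C/C_peak = exp(−Δx²/(2σ²)) = 0.097 ⇒ Δx = σ·√(−2 ln 0.097) = 9.576 × 2.160 = 20.68 m.
Width = 2Δx = 41.4 m.

41.4 m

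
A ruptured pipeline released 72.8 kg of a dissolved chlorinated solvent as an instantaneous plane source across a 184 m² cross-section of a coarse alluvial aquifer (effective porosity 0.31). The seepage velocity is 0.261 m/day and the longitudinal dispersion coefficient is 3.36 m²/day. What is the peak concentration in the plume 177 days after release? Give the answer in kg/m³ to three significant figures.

The peak of an instantaneous 1D plume sits at x = vt; there the Gaussian factor is 1 and C_max = M/(n_e·A·√(4πDt)), where n_e·A is the pore area the mass is dissolved in.
√(4πDt) = √(4π × 3.36 × 177) = 86.45 m, so C_max = 72.8/(0.31 × 184 × 86.45) = 0.0148 kg/m³.

0.0148 kg/m³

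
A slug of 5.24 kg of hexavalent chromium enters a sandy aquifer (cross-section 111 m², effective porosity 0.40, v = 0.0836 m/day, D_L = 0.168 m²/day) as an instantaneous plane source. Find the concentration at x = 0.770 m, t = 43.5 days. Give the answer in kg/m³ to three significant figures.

0.00930 kg/m³

For an instantaneous plane source, C(x,t) = M/(n_e·A·√(4πDt)) · exp(−(x−vt)²/(4Dt)), with n_e·A the pore (flow) area.
Plume center vt = 0.0836 × 43.5 = 3.6366 m, so the well at 0.770 m is 2.8666 m upgradient of the peak.
√(4πDt) = 9.583 m, giving peak height M/(n_e·A·√(4πDt)) = 5.24/(0.40 × 111 × 9.583) = 0.01232 kg/m³.
(x−vt)²/(4Dt) = (-2.8666)²/(4 × 0.168 × 43.5) = 0.2811; exp(−0.2811) = 0.7550.
C = 0.01232 × 0.7550 = 0.00930 kg/m³.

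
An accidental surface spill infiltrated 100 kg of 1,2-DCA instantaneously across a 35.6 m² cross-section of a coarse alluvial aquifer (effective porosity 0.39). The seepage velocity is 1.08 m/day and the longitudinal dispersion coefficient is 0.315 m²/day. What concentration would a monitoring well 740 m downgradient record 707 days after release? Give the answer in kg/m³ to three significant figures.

0.0730 kg/m³

For an instantaneous plane source, C(x,t) = M/(n_e·A·√(4πDt)) · exp(−(x−vt)²/(4Dt)), with n_e·A the pore (flow) area.
Plume center vt = 1.08 × 707 = 763.56 m, so the well at 740 m is 23.56 m upgradient of the peak.
√(4πDt) = 52.90 m, giving peak height M/(n_e·A·√(4πDt)) = 100/(0.39 × 35.6 × 52.90) = 0.1362 kg/m³.
(x−vt)²/(4Dt) = (-23.56)²/(4 × 0.315 × 707) = 0.6231; exp(−0.6231) = 0.5363.
C = 0.1362 × 0.5363 = 0.0730 kg/m³.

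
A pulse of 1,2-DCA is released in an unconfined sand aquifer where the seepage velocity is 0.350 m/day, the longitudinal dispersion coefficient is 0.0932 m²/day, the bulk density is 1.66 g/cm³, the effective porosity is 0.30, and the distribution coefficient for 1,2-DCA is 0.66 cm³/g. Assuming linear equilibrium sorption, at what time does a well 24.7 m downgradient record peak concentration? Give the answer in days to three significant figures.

325 days

Retardation factor R = 1 + ρ_b·K_d/n = 1 + 1.66 × 0.66/0.30 = 4.652.
Sorption retards both mechanisms: v_R = v/R = 0.07524 m/day, D_R = D/R = 0.02003 m²/day.
Peak time from v_R²t² + 2D_R t − x² = 0: t = (√(D_R² + v_R²x²) − D_R)/v_R².
√(D_R² + v_R²x²) = √(0.02003² + 0.07524² × 24.7²) = 1.859; v_R² = 0.005661.
t = (1.859 − 0.02003)/0.005661 = 325 days.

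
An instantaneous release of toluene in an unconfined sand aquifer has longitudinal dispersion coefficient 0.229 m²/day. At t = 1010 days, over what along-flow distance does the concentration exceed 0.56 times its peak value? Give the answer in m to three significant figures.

The plume is Gaussian with σ = √(2Dt) = √(2 × 0.229 × 1010) = 21.51 m.
C/C_peak = exp(−Δx²/(2σ²)) = 0.56 ⇒ Δx = σ·√(−2 ln 0.56) = 21.51 × 1.077 = 23.17 m.
Width = 2Δx = 46.3 m.

46.3 m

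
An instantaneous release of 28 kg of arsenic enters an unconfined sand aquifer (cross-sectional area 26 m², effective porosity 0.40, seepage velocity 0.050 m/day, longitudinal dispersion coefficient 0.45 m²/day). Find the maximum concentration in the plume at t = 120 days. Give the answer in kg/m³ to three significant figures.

0.103 kg/m³

The peak of an instantaneous 1D plume sits at x = vt; there the Gaussian factor is 1 and C_max = M/(n_e·A·√(4πDt)), where n_e·A is the pore area the mass is dissolved in.
√(4πDt) = √(4π × 0.45 × 120) = 26.05 m, so C_max = 28/(0.40 × 26 × 26.05) = 0.103 kg/m³.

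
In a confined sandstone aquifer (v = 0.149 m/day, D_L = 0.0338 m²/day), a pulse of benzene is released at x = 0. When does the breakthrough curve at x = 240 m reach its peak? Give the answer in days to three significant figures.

For the 1D instantaneous-source solution, setting ∂C/∂t = 0 at fixed x gives v²t² + 2Dt − x² = 0, so t = (√(D² + v²x²) − D)/v².
√(D² + v²x²) = √(0.0338² + 0.149² × 240²) = 35.76; v² = 0.022201.
t = (35.76 − 0.0338)/0.022201 = 1610 days (vs. the pure-advection estimate x/v = 1610 d).

1610 days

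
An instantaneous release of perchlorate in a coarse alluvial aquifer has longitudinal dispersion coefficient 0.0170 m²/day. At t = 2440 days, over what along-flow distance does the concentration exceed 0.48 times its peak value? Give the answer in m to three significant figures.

The plume is Gaussian with σ = √(2Dt) = √(2 × 0.0170 × 2440) = 9.108 m.
C/C_peak = exp(−Δx²/(2σ²)) = 0.48 ⇒ Δx = σ·√(−2 ln 0.48) = 9.108 × 1.212 = 11.04 m.
Width = 2Δx = 22.1 m.

22.1 m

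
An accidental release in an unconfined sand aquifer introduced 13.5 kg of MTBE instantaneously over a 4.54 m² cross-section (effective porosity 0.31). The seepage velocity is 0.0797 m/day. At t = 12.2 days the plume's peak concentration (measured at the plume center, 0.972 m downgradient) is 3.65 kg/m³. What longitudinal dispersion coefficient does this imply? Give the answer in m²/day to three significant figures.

At the plume center C_max = M/(n_e·A·√(4πDt)), so D = M²/(4πt·(n_e·A·C_max)²).
n_e·A·C_max = 0.31 × 4.54 × 3.65 = 5.137 kg/m.
D = 13.5²/(4π × 12.2 × 5.137²) = 0.0450 m²/day.

0.0450 m²/day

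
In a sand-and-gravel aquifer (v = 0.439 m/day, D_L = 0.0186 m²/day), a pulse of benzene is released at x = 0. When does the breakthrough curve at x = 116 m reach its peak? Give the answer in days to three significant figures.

For the 1D instantaneous-source solution, setting ∂C/∂t = 0 at fixed x gives v²t² + 2Dt − x² = 0, so t = (√(D² + v²x²) − D)/v².
√(D² + v²x²) = √(0.0186² + 0.439² × 116²) = 50.92; v² = 0.192721.
t = (50.92 − 0.0186)/0.192721 = 264 days (vs. the pure-advection estimate x/v = 264 d).

264 days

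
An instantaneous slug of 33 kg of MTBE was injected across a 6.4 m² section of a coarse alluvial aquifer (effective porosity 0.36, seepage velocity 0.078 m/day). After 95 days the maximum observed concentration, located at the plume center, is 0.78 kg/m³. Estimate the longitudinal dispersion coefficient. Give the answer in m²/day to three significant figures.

0.282 m²/day

At the plume center C_max = M/(n_e·A·√(4πDt)), so D = M²/(4πt·(n_e·A·C_max)²).
n_e·A·C_max = 0.36 × 6.4 × 0.78 = 1.797 kg/m.
D = 33²/(4π × 95 × 1.797²) = 0.282 m²/day.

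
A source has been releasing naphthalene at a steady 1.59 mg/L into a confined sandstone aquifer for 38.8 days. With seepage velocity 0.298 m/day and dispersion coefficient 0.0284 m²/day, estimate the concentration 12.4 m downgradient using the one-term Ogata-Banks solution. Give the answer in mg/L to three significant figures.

0.455 mg/L

For a continuous step input, C/C₀ ≈ ½·erfc((x−vt)/(2√(Dt))).
vt = 0.298 × 38.8 = 11.5624 m and 2√(Dt) = 2√(0.0284 × 38.8) = 2.099 m.
Argument (x−vt)/(2√(Dt)) = (12.4 − 11.5624)/2.099 = 0.3990; ½·erfc(0.3990) = 0.2863.
C = 1.59 × 0.2863 = 0.455 mg/L.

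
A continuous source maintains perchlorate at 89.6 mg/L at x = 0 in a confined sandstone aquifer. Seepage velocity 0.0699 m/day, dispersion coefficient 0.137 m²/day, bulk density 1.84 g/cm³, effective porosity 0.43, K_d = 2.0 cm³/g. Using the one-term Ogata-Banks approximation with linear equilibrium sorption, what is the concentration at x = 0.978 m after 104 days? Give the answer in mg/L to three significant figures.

Retardation factor R = 1 + ρ_b·K_d/n = 1 + 1.84 × 2.0/0.43 = 9.558.
Sorption retards both mechanisms: v_R = v/R = 0.007313 m/day, D_R = D/R = 0.01433 m²/day.
v_R·t = 0.007313 × 104 = 0.760552 m; 2√(D_R t) = 2.442 m; argument = (0.978 − 0.760552)/2.442 = 0.08905.
C = C₀ × ½·erfc(0.08905) = 89.6 × 0.4499 = 40.3 mg/L.

40.3 mg/L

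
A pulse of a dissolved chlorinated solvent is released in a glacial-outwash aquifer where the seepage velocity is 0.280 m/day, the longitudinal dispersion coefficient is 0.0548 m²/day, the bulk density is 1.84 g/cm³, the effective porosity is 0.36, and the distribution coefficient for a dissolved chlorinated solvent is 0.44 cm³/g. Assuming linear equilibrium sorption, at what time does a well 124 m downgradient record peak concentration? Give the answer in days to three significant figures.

Retardation factor R = 1 + ρ_b·K_d/n = 1 + 1.84 × 0.44/0.36 = 3.249.
Sorption retards both mechanisms: v_R = v/R = 0.08618 m/day, D_R = D/R = 0.01687 m²/day.
Peak time from v_R²t² + 2D_R t − x² = 0: t = (√(D_R² + v_R²x²) − D_R)/v_R².
√(D_R² + v_R²x²) = √(0.01687² + 0.08618² × 124²) = 10.69; v_R² = 0.007427.
t = (10.69 − 0.01687)/0.007427 = 1440 days.

1440 days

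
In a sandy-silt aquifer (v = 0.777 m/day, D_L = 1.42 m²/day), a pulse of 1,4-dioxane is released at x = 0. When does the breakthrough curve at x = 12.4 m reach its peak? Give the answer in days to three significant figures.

For the 1D instantaneous-source solution, setting ∂C/∂t = 0 at fixed x gives v²t² + 2Dt − x² = 0, so t = (√(D² + v²x²) − D)/v².
√(D² + v²x²) = √(1.42² + 0.777² × 12.4²) = 9.739; v² = 0.603729.
t = (9.739 − 1.42)/0.603729 = 13.8 days (vs. the pure-advection estimate x/v = 16.0 d).

13.8 days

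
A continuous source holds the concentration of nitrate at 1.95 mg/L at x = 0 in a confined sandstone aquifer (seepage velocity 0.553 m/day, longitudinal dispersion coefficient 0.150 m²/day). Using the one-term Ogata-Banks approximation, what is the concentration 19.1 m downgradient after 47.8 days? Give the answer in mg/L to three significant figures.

For a continuous step input, C/C₀ ≈ ½·erfc((x−vt)/(2√(Dt))).
vt = 0.553 × 47.8 = 26.4334 m and 2√(Dt) = 2√(0.150 × 47.8) = 5.355 m.
Argument (x−vt)/(2√(Dt)) = (19.1 − 26.4334)/5.355 = -1.369; ½·erfc(-1.369) = 0.9736.
C = 1.95 × 0.9736 = 1.90 mg/L.

1.90 mg/L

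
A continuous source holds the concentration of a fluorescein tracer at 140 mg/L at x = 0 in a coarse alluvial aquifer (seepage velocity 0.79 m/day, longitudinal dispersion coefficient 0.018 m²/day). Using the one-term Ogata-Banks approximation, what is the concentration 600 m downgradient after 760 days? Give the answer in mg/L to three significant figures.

74.3 mg/L

For a continuous step input, C/C₀ ≈ ½·erfc((x−vt)/(2√(Dt))).
vt = 0.79 × 760 = 600.4 m and 2√(Dt) = 2√(0.018 × 760) = 7.397 m.
Argument (x−vt)/(2√(Dt)) = (600 − 600.4)/7.397 = -0.05408; ½·erfc(-0.05408) = 0.5305.
C = 140 × 0.5305 = 74.3 mg/L.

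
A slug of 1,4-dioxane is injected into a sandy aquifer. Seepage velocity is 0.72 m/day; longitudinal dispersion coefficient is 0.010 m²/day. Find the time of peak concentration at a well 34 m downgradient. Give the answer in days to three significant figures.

For the 1D instantaneous-source solution, setting ∂C/∂t = 0 at fixed x gives v²t² + 2Dt − x² = 0, so t = (√(D² + v²x²) − D)/v².
√(D² + v²x²) = √(0.010² + 0.72² × 34²) = 24.48; v² = 0.5184.
t = (24.48 − 0.010)/0.5184 = 47.2 days (vs. the pure-advection estimate x/v = 47.2 d).

47.2 days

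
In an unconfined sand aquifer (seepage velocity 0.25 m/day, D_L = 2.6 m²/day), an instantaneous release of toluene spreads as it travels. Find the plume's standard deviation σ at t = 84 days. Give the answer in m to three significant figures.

20.9 m

Dispersive spreading gives a Gaussian with σ² = 2Dt; advection only shifts the center.
σ = √(2 × 2.6 × 84) = 20.9 m.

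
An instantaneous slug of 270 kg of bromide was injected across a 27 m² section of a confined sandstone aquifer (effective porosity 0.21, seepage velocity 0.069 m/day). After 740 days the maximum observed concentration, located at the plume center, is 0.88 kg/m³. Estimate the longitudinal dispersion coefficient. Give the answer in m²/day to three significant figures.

At the plume center C_max = M/(n_e·A·√(4πDt)), so D = M²/(4πt·(n_e·A·C_max)²).
n_e·A·C_max = 0.21 × 27 × 0.88 = 4.990 kg/m.
D = 270²/(4π × 740 × 4.990²) = 0.315 m²/day.

0.315 m²/day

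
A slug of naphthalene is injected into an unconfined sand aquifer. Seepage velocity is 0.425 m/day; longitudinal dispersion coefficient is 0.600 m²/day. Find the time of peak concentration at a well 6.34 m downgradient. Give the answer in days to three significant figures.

For the 1D instantaneous-source solution, setting ∂C/∂t = 0 at fixed x gives v²t² + 2Dt − x² = 0, so t = (√(D² + v²x²) − D)/v².
√(D² + v²x²) = √(0.600² + 0.425² × 6.34²) = 2.760; v² = 0.180625.
t = (2.760 − 0.600)/0.180625 = 12.0 days (vs. the pure-advection estimate x/v = 14.9 d).

12.0 days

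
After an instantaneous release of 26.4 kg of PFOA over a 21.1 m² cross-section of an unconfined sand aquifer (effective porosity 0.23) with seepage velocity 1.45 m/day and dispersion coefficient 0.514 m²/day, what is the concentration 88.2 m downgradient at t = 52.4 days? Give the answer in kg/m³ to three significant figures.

For an instantaneous plane source, C(x,t) = M/(n_e·A·√(4πDt)) · exp(−(x−vt)²/(4Dt)), with n_e·A the pore (flow) area.
Plume center vt = 1.45 × 52.4 = 75.98 m, so the well at 88.2 m is 12.22 m downgradient of the peak.
√(4πDt) = 18.40 m, giving peak height M/(n_e·A·√(4πDt)) = 26.4/(0.23 × 21.1 × 18.40) = 0.2956 kg/m³.
(x−vt)²/(4Dt) = (12.22)²/(4 × 0.514 × 52.4) = 1.386; exp(−1.386) = 0.2501.
C = 0.2956 × 0.2501 = 0.0739 kg/m³.

0.0739 kg/m³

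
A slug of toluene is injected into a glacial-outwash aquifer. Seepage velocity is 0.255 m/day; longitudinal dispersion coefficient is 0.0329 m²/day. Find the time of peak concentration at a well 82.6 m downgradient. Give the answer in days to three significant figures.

323 days

For the 1D instantaneous-source solution, setting ∂C/∂t = 0 at fixed x gives v²t² + 2Dt − x² = 0, so t = (√(D² + v²x²) − D)/v².
√(D² + v²x²) = √(0.0329² + 0.255² × 82.6²) = 21.06; v² = 0.065025.
t = (21.06 − 0.0329)/0.065025 = 323 days (vs. the pure-advection estimate x/v = 324 d).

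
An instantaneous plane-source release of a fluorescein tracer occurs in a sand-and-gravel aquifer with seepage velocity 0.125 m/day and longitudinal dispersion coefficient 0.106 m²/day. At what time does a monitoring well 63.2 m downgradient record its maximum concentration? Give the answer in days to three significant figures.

For the 1D instantaneous-source solution, setting ∂C/∂t = 0 at fixed x gives v²t² + 2Dt − x² = 0, so t = (√(D² + v²x²) − D)/v².
√(D² + v²x²) = √(0.106² + 0.125² × 63.2²) = 7.901; v² = 0.015625.
t = (7.901 − 0.106)/0.015625 = 499 days (vs. the pure-advection estimate x/v = 506 d).

499 days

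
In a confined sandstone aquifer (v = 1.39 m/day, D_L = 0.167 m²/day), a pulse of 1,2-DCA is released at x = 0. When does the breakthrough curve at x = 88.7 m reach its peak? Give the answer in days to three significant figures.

For the 1D instantaneous-source solution, setting ∂C/∂t = 0 at fixed x gives v²t² + 2Dt − x² = 0, so t = (√(D² + v²x²) − D)/v².
√(D² + v²x²) = √(0.167² + 1.39² × 88.7²) = 123.3; v² = 1.9321.
t = (123.3 − 0.167)/1.9321 = 63.7 days (vs. the pure-advection estimate x/v = 63.8 d).

63.7 days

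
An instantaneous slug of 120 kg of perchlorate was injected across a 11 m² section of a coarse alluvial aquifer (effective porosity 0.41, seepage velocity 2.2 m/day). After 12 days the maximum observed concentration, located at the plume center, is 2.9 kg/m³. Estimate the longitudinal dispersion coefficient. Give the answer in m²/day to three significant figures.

At the plume center C_max = M/(n_e·A·√(4πDt)), so D = M²/(4πt·(n_e·A·C_max)²).
n_e·A·C_max = 0.41 × 11 × 2.9 = 13.08 kg/m.
D = 120²/(4π × 12 × 13.08²) = 0.558 m²/day.

0.558 m²/day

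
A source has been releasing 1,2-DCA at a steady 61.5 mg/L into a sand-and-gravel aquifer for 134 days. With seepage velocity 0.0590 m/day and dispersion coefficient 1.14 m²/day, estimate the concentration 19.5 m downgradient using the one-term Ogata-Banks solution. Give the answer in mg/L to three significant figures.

For a continuous step input, C/C₀ ≈ ½·erfc((x−vt)/(2√(Dt))).
vt = 0.0590 × 134 = 7.906 m and 2√(Dt) = 2√(1.14 × 134) = 24.72 m.
Argument (x−vt)/(2√(Dt)) = (19.5 − 7.906)/24.72 = 0.4690; ½·erfc(0.4690) = 0.2536.
C = 61.5 × 0.2536 = 15.6 mg/L.

15.6 mg/L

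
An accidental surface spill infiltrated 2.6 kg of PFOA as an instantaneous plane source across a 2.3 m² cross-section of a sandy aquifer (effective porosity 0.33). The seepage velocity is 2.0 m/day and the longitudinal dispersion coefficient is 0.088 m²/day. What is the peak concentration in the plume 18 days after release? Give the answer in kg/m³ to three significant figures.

0.768 kg/m³

The peak of an instantaneous 1D plume sits at x = vt; there the Gaussian factor is 1 and C_max = M/(n_e·A·√(4πDt)), where n_e·A is the pore area the mass is dissolved in.
√(4πDt) = √(4π × 0.088 × 18) = 4.462 m, so C_max = 2.6/(0.33 × 2.3 × 4.462) = 0.768 kg/m³.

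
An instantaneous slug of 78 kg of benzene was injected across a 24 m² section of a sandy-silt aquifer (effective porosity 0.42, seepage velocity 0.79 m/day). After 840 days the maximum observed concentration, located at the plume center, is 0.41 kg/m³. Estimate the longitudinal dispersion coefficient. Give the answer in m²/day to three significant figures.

At the plume center C_max = M/(n_e·A·√(4πDt)), so D = M²/(4πt·(n_e·A·C_max)²).
n_e·A·C_max = 0.42 × 24 × 0.41 = 4.133 kg/m.
D = 78²/(4π × 840 × 4.133²) = 0.0337 m²/day.

0.0337 m²/day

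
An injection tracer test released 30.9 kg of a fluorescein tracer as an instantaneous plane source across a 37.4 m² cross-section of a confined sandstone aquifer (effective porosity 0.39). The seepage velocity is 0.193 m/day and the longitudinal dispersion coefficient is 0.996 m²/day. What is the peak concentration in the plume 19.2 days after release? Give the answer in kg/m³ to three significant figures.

The peak of an instantaneous 1D plume sits at x = vt; there the Gaussian factor is 1 and C_max = M/(n_e·A·√(4πDt)), where n_e·A is the pore area the mass is dissolved in.
√(4πDt) = √(4π × 0.996 × 19.2) = 15.50 m, so C_max = 30.9/(0.39 × 37.4 × 15.50) = 0.137 kg/m³.

0.137 kg/m³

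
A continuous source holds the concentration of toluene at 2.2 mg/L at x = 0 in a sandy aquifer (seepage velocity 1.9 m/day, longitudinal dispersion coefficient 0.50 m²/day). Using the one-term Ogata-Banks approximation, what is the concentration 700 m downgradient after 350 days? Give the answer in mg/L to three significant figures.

0.0675 mg/L

For a continuous step input, C/C₀ ≈ ½·erfc((x−vt)/(2√(Dt))).
vt = 1.9 × 350 = 665 m and 2√(Dt) = 2√(0.50 × 350) = 26.46 m.
Argument (x−vt)/(2√(Dt)) = (700 − 665)/26.46 = 1.323; ½·erfc(1.323) = 0.03067.
C = 2.2 × 0.03067 = 0.0675 mg/L.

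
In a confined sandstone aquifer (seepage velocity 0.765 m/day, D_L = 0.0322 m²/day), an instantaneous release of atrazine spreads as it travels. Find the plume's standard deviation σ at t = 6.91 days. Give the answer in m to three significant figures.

Dispersive spreading gives a Gaussian with σ² = 2Dt; advection only shifts the center.
σ = √(2 × 0.0322 × 6.91) = 0.667 m.

0.667 m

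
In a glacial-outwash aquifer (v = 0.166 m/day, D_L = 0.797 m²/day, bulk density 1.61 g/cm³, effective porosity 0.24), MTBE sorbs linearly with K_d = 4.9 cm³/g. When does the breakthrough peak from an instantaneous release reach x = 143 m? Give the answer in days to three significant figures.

Retardation factor R = 1 + ρ_b·K_d/n = 1 + 1.61 × 4.9/0.24 = 33.87.
Sorption retards both mechanisms: v_R = v/R = 0.004901 m/day, D_R = D/R = 0.02353 m²/day.
Peak time from v_R²t² + 2D_R t − x² = 0: t = (√(D_R² + v_R²x²) − D_R)/v_R².
√(D_R² + v_R²x²) = √(0.02353² + 0.004901² × 143²) = 0.7012; v_R² = 2.402e-05.
t = (0.7012 − 0.02353)/2.402e-05 = 28200 days.

28200 days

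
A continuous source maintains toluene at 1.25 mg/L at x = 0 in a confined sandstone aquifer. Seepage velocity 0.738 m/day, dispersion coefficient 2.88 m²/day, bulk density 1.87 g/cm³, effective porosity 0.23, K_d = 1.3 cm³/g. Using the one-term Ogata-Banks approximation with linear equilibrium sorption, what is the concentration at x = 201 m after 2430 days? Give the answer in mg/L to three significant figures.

Retardation factor R = 1 + ρ_b·K_d/n = 1 + 1.87 × 1.3/0.23 = 11.57.
Sorption retards both mechanisms: v_R = v/R = 0.06379 m/day, D_R = D/R = 0.2489 m²/day.
v_R·t = 0.06379 × 2430 = 155.0097 m; 2√(D_R t) = 49.19 m; argument = (201 − 155.0097)/49.19 = 0.9350.
C = C₀ × ½·erfc(0.9350) = 1.25 × 0.09304 = 0.116 mg/L.

0.116 mg/L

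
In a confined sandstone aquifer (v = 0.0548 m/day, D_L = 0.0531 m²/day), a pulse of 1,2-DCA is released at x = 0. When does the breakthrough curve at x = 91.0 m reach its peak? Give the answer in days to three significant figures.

For the 1D instantaneous-source solution, setting ∂C/∂t = 0 at fixed x gives v²t² + 2Dt − x² = 0, so t = (√(D² + v²x²) − D)/v².
√(D² + v²x²) = √(0.0531² + 0.0548² × 91.0²) = 4.987; v² = 0.00300304.
t = (4.987 − 0.0531)/0.00300304 = 1640 days (vs. the pure-advection estimate x/v = 1660 d).

1640 days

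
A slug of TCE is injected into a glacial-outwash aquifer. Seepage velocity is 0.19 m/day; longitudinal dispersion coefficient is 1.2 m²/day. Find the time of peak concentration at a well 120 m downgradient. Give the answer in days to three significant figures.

599 days

For the 1D instantaneous-source solution, setting ∂C/∂t = 0 at fixed x gives v²t² + 2Dt − x² = 0, so t = (√(D² + v²x²) − D)/v².
√(D² + v²x²) = √(1.2² + 0.19² × 120²) = 22.83; v² = 0.0361.
t = (22.83 − 1.2)/0.0361 = 599 days (vs. the pure-advection estimate x/v = 632 d).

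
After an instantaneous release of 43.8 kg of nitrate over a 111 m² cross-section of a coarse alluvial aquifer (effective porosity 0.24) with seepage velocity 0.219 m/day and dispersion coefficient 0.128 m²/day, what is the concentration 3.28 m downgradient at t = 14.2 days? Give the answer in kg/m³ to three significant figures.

0.343 kg/m³

For an instantaneous plane source, C(x,t) = M/(n_e·A·√(4πDt)) · exp(−(x−vt)²/(4Dt)), with n_e·A the pore (flow) area.
Plume center vt = 0.219 × 14.2 = 3.1098 m, so the well at 3.28 m is 0.1702 m downgradient of the peak.
√(4πDt) = 4.779 m, giving peak height M/(n_e·A·√(4πDt)) = 43.8/(0.24 × 111 × 4.779) = 0.3440 kg/m³.
(x−vt)²/(4Dt) = (0.1702)²/(4 × 0.128 × 14.2) = 0.003984; exp(−0.003984) = 0.9960.
C = 0.3440 × 0.9960 = 0.343 kg/m³.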